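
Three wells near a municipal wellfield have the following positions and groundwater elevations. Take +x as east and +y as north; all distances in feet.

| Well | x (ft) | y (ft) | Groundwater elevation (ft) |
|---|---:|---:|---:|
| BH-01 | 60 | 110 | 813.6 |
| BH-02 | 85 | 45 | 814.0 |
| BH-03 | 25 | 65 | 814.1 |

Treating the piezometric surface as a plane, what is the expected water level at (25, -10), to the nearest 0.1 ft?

With h = a·x + b·y + c and BH-01 as origin, the differences give:
  25·a + (-65)·b = +0.4
  (-35)·a + (-45)·b = +0.5
Eliminate b (×(-45) and ×(-65), subtract): -3400·a = 14.50 → a = ∂h/∂x = -0.004265
Back-substitute: b = ∂h/∂y = -0.007794.
h(25, -10) = 813.6 + (-0.004265)·(-35) + (-0.007794)·(-120) = 813.6 +0.149 +0.935 = 814.685 ft.

814.7 ft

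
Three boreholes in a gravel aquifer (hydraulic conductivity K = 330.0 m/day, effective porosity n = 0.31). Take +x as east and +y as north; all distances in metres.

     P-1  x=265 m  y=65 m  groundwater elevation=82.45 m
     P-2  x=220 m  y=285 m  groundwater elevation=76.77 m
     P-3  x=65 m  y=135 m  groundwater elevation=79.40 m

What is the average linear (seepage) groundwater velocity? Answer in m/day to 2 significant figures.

Differences from P-1: to P-2 (Δx, Δy, Δh) = (-45, 220, -5.68); to P-3 = (-200, 70, -3.05).
Solve a·Δx + b·Δy = Δh: det = (-45)·70 − (-200)·220 = 40850.
∂h/∂x = [(-5.68)·70 − (-3.05)·220] / 40850 = +0.006693
∂h/∂y = [(-45)·(-3.05) − (-200)·(-5.68)] / 40850 = -0.02445
|∇h| = √(0.006693² + -0.02445²) = 0.02535
Seepage velocity v = K·i/n = 330.0 × 0.02535 / 0.31 = 26.99 m/day.

27 m/day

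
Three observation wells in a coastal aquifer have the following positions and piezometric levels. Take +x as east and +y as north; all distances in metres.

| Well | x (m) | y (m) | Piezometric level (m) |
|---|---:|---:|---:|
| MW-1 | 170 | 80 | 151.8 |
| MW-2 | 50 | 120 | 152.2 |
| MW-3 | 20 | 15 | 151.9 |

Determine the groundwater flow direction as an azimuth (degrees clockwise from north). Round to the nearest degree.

With h = a·x + b·y + c and MW-1 as origin, the differences give:
  (-120)·a + 40·b = +0.4
  (-150)·a + (-65)·b = +0.1
Eliminate b (×(-65) and ×40, subtract): 13800·a = -30.00 → a = ∂h/∂x = -0.002174
Back-substitute: b = ∂h/∂y = +0.003478.
Flow direction (−∇h) has components (+0.002174 E, -0.003478 N).
Azimuth = atan2(E, N) = atan2(+0.002174, -0.003478) = 148.0° ≈ 148°.

148°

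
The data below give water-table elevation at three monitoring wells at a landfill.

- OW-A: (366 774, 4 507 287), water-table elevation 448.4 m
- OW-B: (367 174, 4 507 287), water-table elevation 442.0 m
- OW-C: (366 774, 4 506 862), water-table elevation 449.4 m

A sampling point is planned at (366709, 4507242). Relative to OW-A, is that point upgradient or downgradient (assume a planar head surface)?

∂h/∂x = (442.0 − 448.4) / (367174 − 366774) = -0.01600
∂h/∂y = (449.4 − 448.4) / (4506862 − 4507287) = -0.002353
Head at (366709, 4507242) = 448.4 + (-0.01600)·(-65) + (-0.002353)·(-45) = 449.55 m.
That is higher than the 448.4 m at OW-A, so the point is upgradient.

upgradient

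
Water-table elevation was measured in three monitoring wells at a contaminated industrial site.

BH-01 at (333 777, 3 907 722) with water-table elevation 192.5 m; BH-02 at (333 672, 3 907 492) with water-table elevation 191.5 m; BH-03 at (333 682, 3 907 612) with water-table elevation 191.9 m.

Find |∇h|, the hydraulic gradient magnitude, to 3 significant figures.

With h = a·x + b·y + c and BH-01 as origin, the differences give:
  (-105)·a + (-230)·b = -1.0
  (-95)·a + (-110)·b = -0.6
Eliminate b (×(-110) and ×(-230), subtract): -10300·a = -28.00 → a = ∂h/∂x = +0.002718
Back-substitute: b = ∂h/∂y = +0.003107.
|∇h| = √(0.002718² + 0.003107²) = 0.004128

0.00413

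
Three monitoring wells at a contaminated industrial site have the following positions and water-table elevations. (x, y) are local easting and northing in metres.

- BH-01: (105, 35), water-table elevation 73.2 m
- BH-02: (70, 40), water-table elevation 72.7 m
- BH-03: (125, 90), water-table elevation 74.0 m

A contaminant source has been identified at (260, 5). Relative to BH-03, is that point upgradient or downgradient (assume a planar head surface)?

upgradient

Differences from BH-01: to BH-02 (Δx, Δy, Δh) = (-35, 5, -0.5); to BH-03 = (20, 55, +0.8).
Solve a·Δx + b·Δy = Δh: det = (-35)·55 − 20·5 = -2025.
∂h/∂x = [(-0.5)·55 − (+0.8)·5] / -2025 = +0.01556
∂h/∂y = [(-35)·(+0.8) − 20·(-0.5)] / -2025 = +0.008889
Head at (260, 5) = 73.2 + (+0.01556)·(155) + (+0.008889)·(-30) = 75.34 m.
That is higher than the 74.0 m at BH-03, so the point is upgradient.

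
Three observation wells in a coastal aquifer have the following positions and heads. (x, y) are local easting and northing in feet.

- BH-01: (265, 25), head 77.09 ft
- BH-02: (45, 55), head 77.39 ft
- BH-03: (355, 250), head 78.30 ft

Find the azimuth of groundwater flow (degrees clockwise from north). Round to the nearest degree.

174°

Differences from BH-01: to BH-02 (Δx, Δy, Δh) = (-220, 30, +0.30); to BH-03 = (90, 225, +1.21).
Solve a·Δx + b·Δy = Δh: det = (-220)·225 − 90·30 = -52200.
∂h/∂x = [(+0.30)·225 − (+1.21)·30] / -52200 = -0.0005977
∂h/∂y = [(-220)·(+1.21) − 90·(+0.30)] / -52200 = +0.005617
Flow direction (−∇h) has components (+0.0005977 E, -0.005617 N).
Azimuth = atan2(E, N) = atan2(+0.0005977, -0.005617) = 173.9° ≈ 174°.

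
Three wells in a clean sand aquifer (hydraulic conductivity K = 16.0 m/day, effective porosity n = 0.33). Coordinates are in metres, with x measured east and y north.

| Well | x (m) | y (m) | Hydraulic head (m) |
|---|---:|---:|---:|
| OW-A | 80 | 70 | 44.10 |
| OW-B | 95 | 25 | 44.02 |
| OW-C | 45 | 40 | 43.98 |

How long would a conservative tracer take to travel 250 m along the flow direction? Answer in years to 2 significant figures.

Differences from OW-A: to OW-B (Δx, Δy, Δh) = (15, -45, -0.08); to OW-C = (-35, -30, -0.12).
Solve a·Δx + b·Δy = Δh: det = 15·(-30) − (-35)·(-45) = -2025.
∂h/∂x = [(-0.08)·(-30) − (-0.12)·(-45)] / -2025 = +0.001481
∂h/∂y = [15·(-0.12) − (-35)·(-0.08)] / -2025 = +0.002272
|∇h| = √(0.001481² + 0.002272²) = 0.002712
Seepage velocity v = K·i/n = 16.0 × 0.002712 / 0.33 = 0.1315 m/day.
t = 250 / 0.1315 = 1901 days = 5.2 years.

5.2 years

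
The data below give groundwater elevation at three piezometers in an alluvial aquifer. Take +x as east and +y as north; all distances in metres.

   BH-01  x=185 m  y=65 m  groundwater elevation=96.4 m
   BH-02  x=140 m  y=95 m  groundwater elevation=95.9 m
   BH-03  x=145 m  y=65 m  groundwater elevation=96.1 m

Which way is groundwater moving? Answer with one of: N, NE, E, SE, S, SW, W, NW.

NW

Taking BH-01 as reference: BH-02−BH-01 = (-45, 30, -0.5); BH-03−BH-01 = (-40, 0, -0.3).
Solve a·Δx + b·Δy = Δh: det = (-45)·0 − (-40)·30 = 1200.
∂h/∂x = [(-0.5)·0 − (-0.3)·30] / 1200 = +0.007500
∂h/∂y = [(-45)·(-0.3) − (-40)·(-0.5)] / 1200 = -0.005417
Flow = −∇h = (-0.007500 east, +0.005417 north), which points northwest.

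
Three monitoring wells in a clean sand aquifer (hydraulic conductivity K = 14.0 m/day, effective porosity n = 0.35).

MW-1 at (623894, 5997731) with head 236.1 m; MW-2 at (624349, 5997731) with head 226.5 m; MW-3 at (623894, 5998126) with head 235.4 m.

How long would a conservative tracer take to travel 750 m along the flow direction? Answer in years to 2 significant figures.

2.4 years

∂h/∂x = (226.5 − 236.1) / (624349 − 623894) = -0.02110
∂h/∂y = (235.4 − 236.1) / (5998126 − 5997731) = -0.001772
|∇h| = √(-0.02110² + -0.001772²) = 0.02117
Seepage velocity v = K·i/n = 14.0 × 0.02117 / 0.35 = 0.8468 m/day.
t = 750 / 0.8468 = 885.7 days = 2.42 years.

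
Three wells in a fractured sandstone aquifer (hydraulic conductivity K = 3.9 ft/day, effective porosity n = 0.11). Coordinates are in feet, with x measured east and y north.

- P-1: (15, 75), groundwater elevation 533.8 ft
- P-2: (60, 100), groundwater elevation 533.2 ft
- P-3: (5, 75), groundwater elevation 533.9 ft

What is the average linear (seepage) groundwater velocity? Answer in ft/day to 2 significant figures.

With h = a·x + b·y + c and P-1 as origin, the differences give:
  45·a + 25·b = -0.6
  (-10)·a + 0·b = +0.1
Eliminate b (×0 and ×25, subtract): 250·a = -2.50 → a = ∂h/∂x = -0.01000
Back-substitute: b = ∂h/∂y = -0.006000.
|∇h| = √(-0.01000² + -0.006000²) = 0.01166
Seepage velocity v = K·i/n = 3.9 × 0.01166 / 0.11 = 0.4134 ft/day.

0.41 ft/day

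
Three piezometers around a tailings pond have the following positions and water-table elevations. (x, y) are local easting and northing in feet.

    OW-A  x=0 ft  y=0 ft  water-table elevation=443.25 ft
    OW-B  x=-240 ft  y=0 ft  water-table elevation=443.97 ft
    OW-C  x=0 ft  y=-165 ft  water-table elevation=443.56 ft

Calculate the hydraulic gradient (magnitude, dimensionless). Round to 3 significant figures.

0.00354

∂h/∂x = (443.97 − 443.25) / (-240 − 0) = -0.003000
∂h/∂y = (443.56 − 443.25) / (-165 − 0) = -0.001879
|∇h| = √(-0.003000² + -0.001879²) = 0.00354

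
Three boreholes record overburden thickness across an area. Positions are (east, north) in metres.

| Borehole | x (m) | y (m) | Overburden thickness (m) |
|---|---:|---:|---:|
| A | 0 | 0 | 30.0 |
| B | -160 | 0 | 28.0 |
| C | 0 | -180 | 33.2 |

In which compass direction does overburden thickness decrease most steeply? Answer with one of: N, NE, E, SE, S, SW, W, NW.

NW

∂d/∂x = (28.0 − 30.0) / (-160 − 0) = +0.01250
∂d/∂y = (33.2 − 30.0) / (-180 − 0) = -0.01778
Steepest decrease is along −∇f = (-0.01250 E, +0.01778 N) → northwest.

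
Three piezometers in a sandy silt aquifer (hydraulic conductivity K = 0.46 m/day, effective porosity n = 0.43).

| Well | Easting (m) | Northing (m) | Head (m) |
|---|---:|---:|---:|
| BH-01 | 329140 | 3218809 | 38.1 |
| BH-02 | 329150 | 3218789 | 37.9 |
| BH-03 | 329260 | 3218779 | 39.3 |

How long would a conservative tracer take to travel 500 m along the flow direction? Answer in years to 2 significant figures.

57 years

With h = a·x + b·y + c and BH-01 as origin, the differences give:
  10·a + (-20)·b = -0.2
  120·a + (-30)·b = +1.2
Eliminate b (×(-30) and ×(-20), subtract): 2100·a = 30.00 → a = ∂h/∂x = +0.01429
Back-substitute: b = ∂h/∂y = +0.01714.
|∇h| = √(0.01429² + 0.01714²) = 0.02232
Seepage velocity v = K·i/n = 0.46 × 0.02232 / 0.43 = 0.02388 m/day.
t = 500 / 0.02388 = 2.094e+04 days = 57.3 years.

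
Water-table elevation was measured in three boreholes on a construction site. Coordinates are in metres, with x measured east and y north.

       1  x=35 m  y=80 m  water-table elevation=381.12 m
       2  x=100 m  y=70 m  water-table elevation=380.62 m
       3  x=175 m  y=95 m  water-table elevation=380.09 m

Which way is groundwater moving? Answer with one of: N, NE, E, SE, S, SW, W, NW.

E

With h = a·x + b·y + c and 1 as origin, the differences give:
  65·a + (-10)·b = -0.50
  140·a + 15·b = -1.03
Eliminate b (×15 and ×(-10), subtract): 2375·a = -17.800 → a = ∂h/∂x = -0.007495
Back-substitute: b = ∂h/∂y = +0.001284.
Flow = −∇h = (+0.007495 east, -0.001284 north), which points east.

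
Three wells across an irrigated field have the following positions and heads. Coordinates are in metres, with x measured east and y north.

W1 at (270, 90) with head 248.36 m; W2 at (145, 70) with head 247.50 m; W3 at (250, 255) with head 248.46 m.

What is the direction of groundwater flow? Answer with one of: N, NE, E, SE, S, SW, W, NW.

Three-point gradient (reference W1): Δ to W2 = (-125, -20, -0.86), Δ to W3 = (-20, 165, +0.10).
∂h/∂x = +0.006654, ∂h/∂y = +0.001413 (det = -21025).
Flow = −∇h = (-0.006654 east, -0.001413 north), which points west.

W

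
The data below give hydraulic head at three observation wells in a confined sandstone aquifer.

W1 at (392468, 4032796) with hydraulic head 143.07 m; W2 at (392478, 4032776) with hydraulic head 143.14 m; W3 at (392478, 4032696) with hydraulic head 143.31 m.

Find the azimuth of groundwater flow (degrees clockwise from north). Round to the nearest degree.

308°

Taking W1 as reference: W2−W1 = (10, -20, +0.07); W3−W1 = (10, -100, +0.24).
Determinant of the coordinate differences = 10·(-100) − 10·(-20) = -800.
∂h/∂x = [(+0.07)·(-100) − (+0.24)·(-20)] / -800 = +0.002750
∂h/∂y = [10·(+0.24) − 10·(+0.07)] / -800 = -0.002125
Flow direction (−∇h) has components (-0.002750 E, +0.002125 N).
Azimuth = atan2(E, N) = atan2(-0.002750, +0.002125) = 307.7° ≈ 308°.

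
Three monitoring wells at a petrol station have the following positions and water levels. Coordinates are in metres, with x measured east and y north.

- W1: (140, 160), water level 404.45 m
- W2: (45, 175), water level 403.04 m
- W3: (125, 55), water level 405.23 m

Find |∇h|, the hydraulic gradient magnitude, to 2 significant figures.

Three-point gradient (reference W1): Δ to W2 = (-95, 15, -1.41), Δ to W3 = (-15, -105, +0.78).
∂h/∂x = +0.01337, ∂h/∂y = -0.009338 (det = 10200).
|∇h| = √(0.01337² + -0.009338²) = 0.01631

0.016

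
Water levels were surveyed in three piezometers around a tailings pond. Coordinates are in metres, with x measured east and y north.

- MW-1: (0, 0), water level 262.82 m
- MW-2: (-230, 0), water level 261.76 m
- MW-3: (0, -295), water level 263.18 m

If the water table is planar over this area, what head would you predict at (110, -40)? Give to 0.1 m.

∂h/∂x = (261.76 − 262.82) / (-230 − 0) = +0.004609
∂h/∂y = (263.18 − 262.82) / (-295 − 0) = -0.001220
h(110, -40) = 262.82 + (+0.004609)·(110) + (-0.001220)·(-40) = 262.82 +0.507 +0.049 = 263.376 m.

263.4 m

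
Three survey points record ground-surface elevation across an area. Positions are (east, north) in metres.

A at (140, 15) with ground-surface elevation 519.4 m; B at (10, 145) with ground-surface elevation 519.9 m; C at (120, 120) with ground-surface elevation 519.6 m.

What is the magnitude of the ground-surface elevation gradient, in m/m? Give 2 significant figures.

Three-point gradient (reference A): Δ to B = (-130, 130, +0.5), Δ to C = (-20, 105, +0.2).
∂z/∂x = -0.002398, ∂z/∂y = +0.001448 (det = -11050).
|∇f| = √(-0.002398² + 0.001448²) = 0.002801 m/m

0.0028 m/m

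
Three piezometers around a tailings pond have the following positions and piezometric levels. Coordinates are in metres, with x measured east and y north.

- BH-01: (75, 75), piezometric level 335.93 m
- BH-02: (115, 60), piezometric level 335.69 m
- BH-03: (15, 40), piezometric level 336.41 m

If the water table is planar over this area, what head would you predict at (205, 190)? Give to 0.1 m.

334.8 m

With h = a·x + b·y + c and BH-01 as origin, the differences give:
  40·a + (-15)·b = -0.24
  (-60)·a + (-35)·b = +0.48
Eliminate b (×(-35) and ×(-15), subtract): -2300·a = 15.600 → a = ∂h/∂x = -0.006783
Back-substitute: b = ∂h/∂y = -0.002087.
h(205, 190) = 335.93 + (-0.006783)·(130) + (-0.002087)·(115) = 335.93 -0.882 -0.240 = 334.808 m.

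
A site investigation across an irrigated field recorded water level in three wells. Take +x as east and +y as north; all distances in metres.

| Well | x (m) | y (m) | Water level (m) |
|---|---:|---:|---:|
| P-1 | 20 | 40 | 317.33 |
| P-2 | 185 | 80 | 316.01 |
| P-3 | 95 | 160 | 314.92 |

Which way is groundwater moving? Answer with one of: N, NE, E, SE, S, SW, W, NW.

With h = a·x + b·y + c and P-1 as origin, the differences give:
  165·a + 40·b = -1.32
  75·a + 120·b = -2.41
Eliminate b (×120 and ×40, subtract): 16800·a = -62.000 → a = ∂h/∂x = -0.003690
Back-substitute: b = ∂h/∂y = -0.01778.
Flow = −∇h = (+0.003690 east, +0.01778 north), which points north.

N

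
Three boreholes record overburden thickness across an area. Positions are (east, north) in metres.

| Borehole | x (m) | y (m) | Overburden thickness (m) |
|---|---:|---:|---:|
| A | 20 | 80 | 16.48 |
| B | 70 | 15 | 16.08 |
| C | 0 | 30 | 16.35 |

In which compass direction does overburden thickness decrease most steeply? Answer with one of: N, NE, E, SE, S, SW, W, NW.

Three-point gradient (reference A): Δ to B = (50, -65, -0.40), Δ to C = (-20, -50, -0.13).
∂d/∂x = -0.003039, ∂d/∂y = +0.003816 (det = -3800).
Steepest decrease is along −∇f = (+0.003039 E, -0.003816 N) → southeast.

SE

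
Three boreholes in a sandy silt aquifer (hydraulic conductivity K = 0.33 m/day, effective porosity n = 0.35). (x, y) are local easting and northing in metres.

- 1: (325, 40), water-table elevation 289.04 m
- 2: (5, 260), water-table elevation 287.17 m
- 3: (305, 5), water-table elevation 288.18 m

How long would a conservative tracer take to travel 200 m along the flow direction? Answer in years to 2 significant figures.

26 years

Taking 1 as reference: 2−1 = (-320, 220, -1.87); 3−1 = (-20, -35, -0.86).
Determinant of the coordinate differences = (-320)·(-35) − (-20)·220 = 15600.
∂h/∂x = [(-1.87)·(-35) − (-0.86)·220] / 15600 = +0.01632
∂h/∂y = [(-320)·(-0.86) − (-20)·(-1.87)] / 15600 = +0.01524
|∇h| = √(0.01632² + 0.01524²) = 0.02233
Seepage velocity v = K·i/n = 0.33 × 0.02233 / 0.35 = 0.02105 m/day.
t = 200 / 0.02105 = 9501 days = 26 years.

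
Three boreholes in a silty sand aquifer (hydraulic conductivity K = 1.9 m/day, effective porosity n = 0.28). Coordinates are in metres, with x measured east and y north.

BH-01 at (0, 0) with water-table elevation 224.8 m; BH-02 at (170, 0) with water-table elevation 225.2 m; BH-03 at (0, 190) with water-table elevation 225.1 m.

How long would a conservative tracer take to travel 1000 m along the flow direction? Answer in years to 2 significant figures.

140 years

∂h/∂x = (225.2 − 224.8) / (170 − 0) = +0.002353
∂h/∂y = (225.1 − 224.8) / (190 − 0) = +0.001579
|∇h| = √(0.002353² + 0.001579²) = 0.002834
Seepage velocity v = K·i/n = 1.9 × 0.002834 / 0.28 = 0.01923 m/day.
t = 1000 / 0.01923 = 5.2e+04 days = 142 years.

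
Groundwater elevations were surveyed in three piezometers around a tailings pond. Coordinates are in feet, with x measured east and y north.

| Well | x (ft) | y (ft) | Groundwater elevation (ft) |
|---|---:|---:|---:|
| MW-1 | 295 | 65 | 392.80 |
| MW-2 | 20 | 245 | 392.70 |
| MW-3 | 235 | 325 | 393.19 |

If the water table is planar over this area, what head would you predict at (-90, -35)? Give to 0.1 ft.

With h = a·x + b·y + c and MW-1 as origin, the differences give:
  (-275)·a + 180·b = -0.10
  (-60)·a + 260·b = +0.39
Eliminate b (×260 and ×180, subtract): -60700·a = -96.200 → a = ∂h/∂x = +0.001585
Back-substitute: b = ∂h/∂y = +0.001866.
h(-90, -35) = 392.80 + (+0.001585)·(-385) + (+0.001866)·(-100) = 392.80 -0.610 -0.187 = 392.003 ft.

392.0 ft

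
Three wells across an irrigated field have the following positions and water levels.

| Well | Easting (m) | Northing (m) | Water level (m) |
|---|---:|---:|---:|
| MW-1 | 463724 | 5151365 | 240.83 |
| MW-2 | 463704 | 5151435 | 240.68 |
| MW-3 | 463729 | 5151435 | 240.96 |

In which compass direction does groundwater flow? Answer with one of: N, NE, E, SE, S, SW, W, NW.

W

Differences from MW-1: to MW-2 (Δx, Δy, Δh) = (-20, 70, -0.15); to MW-3 = (5, 70, +0.13).
Solve a·Δx + b·Δy = Δh: det = (-20)·70 − 5·70 = -1750.
∂h/∂x = [(-0.15)·70 − (+0.13)·70] / -1750 = +0.01120
∂h/∂y = [(-20)·(+0.13) − 5·(-0.15)] / -1750 = +0.001057
Flow = −∇h = (-0.01120 east, -0.001057 north), which points west.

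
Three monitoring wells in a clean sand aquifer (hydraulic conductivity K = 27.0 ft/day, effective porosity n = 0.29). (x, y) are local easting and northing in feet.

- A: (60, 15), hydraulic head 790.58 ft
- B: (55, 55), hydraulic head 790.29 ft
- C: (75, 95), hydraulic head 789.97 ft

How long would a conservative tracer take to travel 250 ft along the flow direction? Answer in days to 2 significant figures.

360 days

Taking A as reference: B−A = (-5, 40, -0.29); C−A = (15, 80, -0.61).
Solve a·Δx + b·Δy = Δh: det = (-5)·80 − 15·40 = -1000.
∂h/∂x = [(-0.29)·80 − (-0.61)·40] / -1000 = -0.001200
∂h/∂y = [(-5)·(-0.61) − 15·(-0.29)] / -1000 = -0.007400
|∇h| = √(-0.001200² + -0.007400²) = 0.007497
Seepage velocity v = K·i/n = 27.0 × 0.007497 / 0.29 = 0.698 ft/day.
t = 250 / 0.698 = 358.2 days.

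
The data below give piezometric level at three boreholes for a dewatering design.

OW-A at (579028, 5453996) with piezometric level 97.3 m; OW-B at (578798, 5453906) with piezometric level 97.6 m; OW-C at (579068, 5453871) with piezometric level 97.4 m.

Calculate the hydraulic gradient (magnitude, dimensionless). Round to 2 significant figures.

Taking OW-A as reference: OW-B−OW-A = (-230, -90, +0.3); OW-C−OW-A = (40, -125, +0.1).
Solve a·Δx + b·Δy = Δh: det = (-230)·(-125) − 40·(-90) = 32350.
∂h/∂x = [(+0.3)·(-125) − (+0.1)·(-90)] / 32350 = -0.0008810
∂h/∂y = [(-230)·(+0.1) − 40·(+0.3)] / 32350 = -0.001082
|∇h| = √(-0.0008810² + -0.001082²) = 0.001395

0.0014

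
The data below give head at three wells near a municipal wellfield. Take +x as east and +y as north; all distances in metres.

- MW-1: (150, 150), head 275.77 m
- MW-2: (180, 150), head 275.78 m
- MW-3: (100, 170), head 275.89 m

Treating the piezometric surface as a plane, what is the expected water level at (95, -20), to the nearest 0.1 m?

Differences from MW-1: to MW-2 (Δx, Δy, Δh) = (30, 0, +0.01); to MW-3 = (-50, 20, +0.12).
Determinant of the coordinate differences = 30·20 − (-50)·0 = 600.
∂h/∂x = [(+0.01)·20 − (+0.12)·0] / 600 = +0.0003333
∂h/∂y = [30·(+0.12) − (-50)·(+0.01)] / 600 = +0.006833
h(95, -20) = 275.77 + (+0.0003333)·(-55) + (+0.006833)·(-170) = 275.77 -0.018 -1.162 = 274.590 m.

274.6 m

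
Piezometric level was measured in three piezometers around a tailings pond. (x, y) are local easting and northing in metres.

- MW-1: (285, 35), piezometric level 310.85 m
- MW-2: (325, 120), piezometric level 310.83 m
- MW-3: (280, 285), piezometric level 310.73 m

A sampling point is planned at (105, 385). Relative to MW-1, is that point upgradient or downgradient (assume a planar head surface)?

Differences from MW-1: to MW-2 (Δx, Δy, Δh) = (40, 85, -0.02); to MW-3 = (-5, 250, -0.12).
Determinant of the coordinate differences = 40·250 − (-5)·85 = 10425.
∂h/∂x = [(-0.02)·250 − (-0.12)·85] / 10425 = +0.0004988
∂h/∂y = [40·(-0.12) − (-5)·(-0.02)] / 10425 = -0.0004700
Head at (105, 385) = 310.85 + (+0.0004988)·(-180) + (-0.0004700)·(350) = 310.60 m.
That is lower than the 310.85 m at MW-1, so the point is downgradient.

downgradient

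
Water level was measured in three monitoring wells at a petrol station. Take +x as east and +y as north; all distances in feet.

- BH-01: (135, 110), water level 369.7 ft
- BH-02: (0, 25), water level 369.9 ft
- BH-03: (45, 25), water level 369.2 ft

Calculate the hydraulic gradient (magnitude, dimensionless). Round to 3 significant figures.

Three-point gradient (reference BH-01): Δ to BH-02 = (-135, -85, +0.2), Δ to BH-03 = (-90, -85, -0.5).
∂h/∂x = -0.01556, ∂h/∂y = +0.02235 (det = 3825).
|∇h| = √(-0.01556² + 0.02235²) = 0.02723

0.0272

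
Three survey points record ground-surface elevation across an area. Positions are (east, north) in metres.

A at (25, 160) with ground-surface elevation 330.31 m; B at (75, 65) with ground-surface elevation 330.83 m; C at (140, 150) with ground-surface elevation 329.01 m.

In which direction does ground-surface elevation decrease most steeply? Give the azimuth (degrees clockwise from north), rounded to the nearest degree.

046°

Differences from A: to B (Δx, Δy, Δh) = (50, -95, +0.52); to C = (115, -10, -1.30).
Determinant of the coordinate differences = 50·(-10) − 115·(-95) = 10425.
∂z/∂x = [(+0.52)·(-10) − (-1.30)·(-95)] / 10425 = -0.01235
∂z/∂y = [50·(-1.30) − 115·(+0.52)] / 10425 = -0.01197
Steepest decrease is along −∇f: components (+0.01235 E, +0.01197 N).
Azimuth = atan2(+0.01235, +0.01197) = 45.9° ≈ 046°.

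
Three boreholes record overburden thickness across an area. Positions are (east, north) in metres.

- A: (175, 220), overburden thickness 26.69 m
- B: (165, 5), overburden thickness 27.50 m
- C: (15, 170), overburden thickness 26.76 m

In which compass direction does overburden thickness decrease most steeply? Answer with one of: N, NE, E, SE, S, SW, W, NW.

N

Differences from A: to B (Δx, Δy, Δh) = (-10, -215, +0.81); to C = (-160, -50, +0.07).
Solve a·Δx + b·Δy = Δd: det = (-10)·(-50) − (-160)·(-215) = -33900.
∂d/∂x = [(+0.81)·(-50) − (+0.07)·(-215)] / -33900 = +0.0007507
∂d/∂y = [(-10)·(+0.07) − (-160)·(+0.81)] / -33900 = -0.003802
Steepest decrease is along −∇f = (-0.0007507 E, +0.003802 N) → north.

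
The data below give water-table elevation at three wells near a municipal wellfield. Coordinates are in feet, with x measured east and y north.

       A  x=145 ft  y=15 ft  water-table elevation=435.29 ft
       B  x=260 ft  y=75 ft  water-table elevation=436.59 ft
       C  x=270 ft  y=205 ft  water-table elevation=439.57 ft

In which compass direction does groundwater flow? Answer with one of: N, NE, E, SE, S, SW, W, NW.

With h = a·x + b·y + c and A as origin, the differences give:
  115·a + 60·b = +1.30
  125·a + 190·b = +4.28
Eliminate b (×190 and ×60, subtract): 14350·a = -9.800 → a = ∂h/∂x = -0.0006829
Back-substitute: b = ∂h/∂y = +0.02298.
Flow = −∇h = (+0.0006829 east, -0.02298 north), which points south.

S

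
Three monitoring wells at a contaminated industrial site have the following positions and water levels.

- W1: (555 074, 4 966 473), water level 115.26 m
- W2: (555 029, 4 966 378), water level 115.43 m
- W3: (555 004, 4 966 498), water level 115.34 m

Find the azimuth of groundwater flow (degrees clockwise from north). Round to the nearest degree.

055°

Three-point gradient (reference W1): Δ to W2 = (-45, -95, +0.17), Δ to W3 = (-70, 25, +0.08).
∂h/∂x = -0.001524, ∂h/∂y = -0.001068 (det = -7775).
Flow direction (−∇h) has components (+0.001524 E, +0.001068 N).
Azimuth = atan2(E, N) = atan2(+0.001524, +0.001068) = 55.0° ≈ 055°.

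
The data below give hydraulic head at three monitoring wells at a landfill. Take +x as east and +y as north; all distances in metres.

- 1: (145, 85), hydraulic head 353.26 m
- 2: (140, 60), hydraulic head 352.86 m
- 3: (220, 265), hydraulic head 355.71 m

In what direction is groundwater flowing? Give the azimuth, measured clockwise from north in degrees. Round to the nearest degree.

With h = a·x + b·y + c and 1 as origin, the differences give:
  (-5)·a + (-25)·b = -0.40
  75·a + 180·b = +2.45
Eliminate b (×180 and ×(-25), subtract): 975·a = -10.750 → a = ∂h/∂x = -0.01103
Back-substitute: b = ∂h/∂y = +0.01821.
Flow direction (−∇h) has components (+0.01103 E, -0.01821 N).
Azimuth = atan2(E, N) = atan2(+0.01103, -0.01821) = 148.8° ≈ 149°.

149°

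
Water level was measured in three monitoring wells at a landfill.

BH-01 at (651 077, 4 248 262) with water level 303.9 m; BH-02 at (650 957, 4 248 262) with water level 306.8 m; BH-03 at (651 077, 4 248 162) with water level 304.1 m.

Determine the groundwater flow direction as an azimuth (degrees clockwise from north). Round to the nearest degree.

∂h/∂x = (306.8 − 303.9) / (650957 − 651077) = -0.02417
∂h/∂y = (304.1 − 303.9) / (4248162 − 4248262) = -0.002000
Flow direction (−∇h) has components (+0.02417 E, +0.002000 N).
Azimuth = atan2(E, N) = atan2(+0.02417, +0.002000) = 85.3° ≈ 085°.

085°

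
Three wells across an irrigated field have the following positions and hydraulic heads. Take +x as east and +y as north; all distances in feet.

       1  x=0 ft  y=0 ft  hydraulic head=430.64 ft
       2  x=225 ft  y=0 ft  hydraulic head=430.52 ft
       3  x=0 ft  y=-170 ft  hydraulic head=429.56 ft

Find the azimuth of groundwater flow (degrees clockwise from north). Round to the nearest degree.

175°

∂h/∂x = (430.52 − 430.64) / (225 − 0) = -0.0005333
∂h/∂y = (429.56 − 430.64) / (-170 − 0) = +0.006353
Flow direction (−∇h) has components (+0.0005333 E, -0.006353 N).
Azimuth = atan2(E, N) = atan2(+0.0005333, -0.006353) = 175.2° ≈ 175°.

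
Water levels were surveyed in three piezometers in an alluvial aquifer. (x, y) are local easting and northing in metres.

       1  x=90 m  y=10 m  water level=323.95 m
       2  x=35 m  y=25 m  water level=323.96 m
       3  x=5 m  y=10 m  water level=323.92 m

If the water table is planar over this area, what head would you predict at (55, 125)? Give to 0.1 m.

With h = a·x + b·y + c and 1 as origin, the differences give:
  (-55)·a + 15·b = +0.01
  (-85)·a + 0·b = -0.03
Eliminate b (×0 and ×15, subtract): 1275·a = 0.450 → a = ∂h/∂x = +0.0003529
Back-substitute: b = ∂h/∂y = +0.001961.
h(55, 125) = 323.95 + (+0.0003529)·(-35) + (+0.001961)·(115) = 323.95 -0.012 +0.225 = 324.163 m.

324.2 m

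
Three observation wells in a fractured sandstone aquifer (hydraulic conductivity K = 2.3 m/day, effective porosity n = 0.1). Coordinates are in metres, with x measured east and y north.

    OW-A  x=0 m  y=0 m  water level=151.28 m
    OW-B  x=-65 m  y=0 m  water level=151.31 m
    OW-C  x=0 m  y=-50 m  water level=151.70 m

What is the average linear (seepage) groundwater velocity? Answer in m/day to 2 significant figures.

0.19 m/day

∂h/∂x = (151.31 − 151.28) / (-65 − 0) = -0.0004615
∂h/∂y = (151.70 − 151.28) / (-50 − 0) = -0.008400
|∇h| = √(-0.0004615² + -0.008400²) = 0.008413
Seepage velocity v = K·i/n = 2.3 × 0.008413 / 0.1 = 0.1935 m/day.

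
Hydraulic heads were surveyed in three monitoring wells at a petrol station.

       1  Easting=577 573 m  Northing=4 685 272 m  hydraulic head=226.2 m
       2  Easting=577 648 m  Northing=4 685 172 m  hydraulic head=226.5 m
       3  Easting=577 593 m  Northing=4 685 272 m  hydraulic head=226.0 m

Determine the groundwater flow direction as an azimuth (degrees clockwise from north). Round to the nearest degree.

044°

Differences from 1: to 2 (Δx, Δy, Δh) = (75, -100, +0.3); to 3 = (20, 0, -0.2).
Determinant of the coordinate differences = 75·0 − 20·(-100) = 2000.
∂h/∂x = [(+0.3)·0 − (-0.2)·(-100)] / 2000 = -0.010000
∂h/∂y = [75·(-0.2) − 20·(+0.3)] / 2000 = -0.01050
Flow direction (−∇h) has components (+0.010000 E, +0.01050 N).
Azimuth = atan2(E, N) = atan2(+0.010000, +0.01050) = 43.6° ≈ 044°.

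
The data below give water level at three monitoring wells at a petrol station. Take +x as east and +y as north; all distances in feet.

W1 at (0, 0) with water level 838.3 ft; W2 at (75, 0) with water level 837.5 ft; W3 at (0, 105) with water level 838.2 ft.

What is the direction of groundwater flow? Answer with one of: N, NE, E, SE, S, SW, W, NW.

E

∂h/∂x = (837.5 − 838.3) / (75 − 0) = -0.01067
∂h/∂y = (838.2 − 838.3) / (105 − 0) = -0.0009524
Flow = −∇h = (+0.01067 east, +0.0009524 north), which points east.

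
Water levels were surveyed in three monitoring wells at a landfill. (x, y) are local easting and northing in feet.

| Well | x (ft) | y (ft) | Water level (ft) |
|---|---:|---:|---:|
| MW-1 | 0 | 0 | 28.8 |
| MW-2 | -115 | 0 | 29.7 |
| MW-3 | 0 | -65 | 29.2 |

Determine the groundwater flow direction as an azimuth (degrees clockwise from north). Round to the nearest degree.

052°

∂h/∂x = (29.7 − 28.8) / (-115 − 0) = -0.007826
∂h/∂y = (29.2 − 28.8) / (-65 − 0) = -0.006154
Flow direction (−∇h) has components (+0.007826 E, +0.006154 N).
Azimuth = atan2(E, N) = atan2(+0.007826, +0.006154) = 51.8° ≈ 052°.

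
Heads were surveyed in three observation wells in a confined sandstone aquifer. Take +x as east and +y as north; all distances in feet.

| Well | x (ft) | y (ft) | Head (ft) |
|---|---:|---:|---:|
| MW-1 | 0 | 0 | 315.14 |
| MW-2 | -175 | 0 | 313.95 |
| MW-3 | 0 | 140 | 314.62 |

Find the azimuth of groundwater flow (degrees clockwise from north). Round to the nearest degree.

∂h/∂x = (313.95 − 315.14) / (-175 − 0) = +0.006800
∂h/∂y = (314.62 − 315.14) / (140 − 0) = -0.003714
Flow direction (−∇h) has components (-0.006800 E, +0.003714 N).
Azimuth = atan2(E, N) = atan2(-0.006800, +0.003714) = 298.6° ≈ 299°.

299°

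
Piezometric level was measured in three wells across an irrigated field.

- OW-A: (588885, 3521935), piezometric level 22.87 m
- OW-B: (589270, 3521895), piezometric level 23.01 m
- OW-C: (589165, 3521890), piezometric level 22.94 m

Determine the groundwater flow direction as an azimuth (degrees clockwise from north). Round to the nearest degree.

Differences from OW-A: to OW-B (Δx, Δy, Δh) = (385, -40, +0.14); to OW-C = (280, -45, +0.07).
Determinant of the coordinate differences = 385·(-45) − 280·(-40) = -6125.
∂h/∂x = [(+0.14)·(-45) − (+0.07)·(-40)] / -6125 = +0.0005714
∂h/∂y = [385·(+0.07) − 280·(+0.14)] / -6125 = +0.002000
Flow direction (−∇h) has components (-0.0005714 E, -0.002000 N).
Azimuth = atan2(E, N) = atan2(-0.0005714, -0.002000) = 195.9° ≈ 196°.

196°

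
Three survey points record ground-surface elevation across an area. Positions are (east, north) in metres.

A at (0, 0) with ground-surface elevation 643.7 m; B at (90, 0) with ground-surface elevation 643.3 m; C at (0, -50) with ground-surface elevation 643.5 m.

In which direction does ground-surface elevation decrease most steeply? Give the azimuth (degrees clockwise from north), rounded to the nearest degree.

∂z/∂x = (643.3 − 643.7) / (90 − 0) = -0.004444
∂z/∂y = (643.5 − 643.7) / (-50 − 0) = +0.004000
Steepest decrease is along −∇f: components (+0.004444 E, -0.004000 N).
Azimuth = atan2(+0.004444, -0.004000) = 132.0° ≈ 132°.

132°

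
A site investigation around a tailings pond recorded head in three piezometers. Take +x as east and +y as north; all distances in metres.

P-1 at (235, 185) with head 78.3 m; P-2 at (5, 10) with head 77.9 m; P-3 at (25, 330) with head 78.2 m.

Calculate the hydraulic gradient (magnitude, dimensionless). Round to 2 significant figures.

0.0014

Differences from P-1: to P-2 (Δx, Δy, Δh) = (-230, -175, -0.4); to P-3 = (-210, 145, -0.1).
Solve a·Δx + b·Δy = Δh: det = (-230)·145 − (-210)·(-175) = -70100.
∂h/∂x = [(-0.4)·145 − (-0.1)·(-175)] / -70100 = +0.001077
∂h/∂y = [(-230)·(-0.1) − (-210)·(-0.4)] / -70100 = +0.0008702
|∇h| = √(0.001077² + 0.0008702²) = 0.001385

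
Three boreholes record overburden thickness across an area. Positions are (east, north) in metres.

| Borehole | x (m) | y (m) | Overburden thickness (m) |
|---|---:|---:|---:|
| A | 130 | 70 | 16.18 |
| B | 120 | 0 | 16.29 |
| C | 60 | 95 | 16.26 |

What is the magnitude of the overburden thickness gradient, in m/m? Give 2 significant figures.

With d = a·x + b·y + c and A as origin, the differences give:
  (-10)·a + (-70)·b = +0.11
  (-70)·a + 25·b = +0.08
Eliminate b (×25 and ×(-70), subtract): -5150·a = 8.350 → a = ∂d/∂x = -0.001621
Back-substitute: b = ∂d/∂y = -0.001340.
|∇f| = √(-0.001621² + -0.001340²) = 0.002103 m/m

0.0021 m/m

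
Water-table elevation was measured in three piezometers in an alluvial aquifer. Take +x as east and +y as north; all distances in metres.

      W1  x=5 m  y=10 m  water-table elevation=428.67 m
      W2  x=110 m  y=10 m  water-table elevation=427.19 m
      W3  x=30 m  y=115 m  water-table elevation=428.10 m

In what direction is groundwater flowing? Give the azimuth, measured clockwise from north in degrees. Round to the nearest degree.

082°

Taking W1 as reference: W2−W1 = (105, 0, -1.48); W3−W1 = (25, 105, -0.57).
Solve a·Δx + b·Δy = Δh: det = 105·105 − 25·0 = 11025.
∂h/∂x = [(-1.48)·105 − (-0.57)·0] / 11025 = -0.01410
∂h/∂y = [105·(-0.57) − 25·(-1.48)] / 11025 = -0.002073
Flow direction (−∇h) has components (+0.01410 E, +0.002073 N).
Azimuth = atan2(E, N) = atan2(+0.01410, +0.002073) = 81.6° ≈ 082°.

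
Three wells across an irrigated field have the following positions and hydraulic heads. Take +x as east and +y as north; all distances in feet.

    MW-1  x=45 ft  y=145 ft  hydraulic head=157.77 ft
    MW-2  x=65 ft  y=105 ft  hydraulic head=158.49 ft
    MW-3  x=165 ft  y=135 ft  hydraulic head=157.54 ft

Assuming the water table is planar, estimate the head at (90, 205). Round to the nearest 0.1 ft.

156.4 ft

Taking MW-1 as reference: MW-2−MW-1 = (20, -40, +0.72); MW-3−MW-1 = (120, -10, -0.23).
Solve a·Δx + b·Δy = Δh: det = 20·(-10) − 120·(-40) = 4600.
∂h/∂x = [(+0.72)·(-10) − (-0.23)·(-40)] / 4600 = -0.003565
∂h/∂y = [20·(-0.23) − 120·(+0.72)] / 4600 = -0.01978
h(90, 205) = 157.77 + (-0.003565)·(45) + (-0.01978)·(60) = 157.77 -0.160 -1.187 = 156.423 ft.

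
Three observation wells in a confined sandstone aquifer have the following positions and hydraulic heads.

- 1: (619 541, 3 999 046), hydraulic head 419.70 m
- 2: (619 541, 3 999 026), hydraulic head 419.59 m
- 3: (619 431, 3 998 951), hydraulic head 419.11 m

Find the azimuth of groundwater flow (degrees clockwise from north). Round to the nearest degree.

186°

With h = a·x + b·y + c and 1 as origin, the differences give:
  0·a + (-20)·b = -0.11
  (-110)·a + (-95)·b = -0.59
Eliminate b (×(-95) and ×(-20), subtract): -2200·a = -1.350 → a = ∂h/∂x = +0.0006136
Back-substitute: b = ∂h/∂y = +0.005500.
Flow direction (−∇h) has components (-0.0006136 E, -0.005500 N).
Azimuth = atan2(E, N) = atan2(-0.0006136, -0.005500) = 186.4° ≈ 186°.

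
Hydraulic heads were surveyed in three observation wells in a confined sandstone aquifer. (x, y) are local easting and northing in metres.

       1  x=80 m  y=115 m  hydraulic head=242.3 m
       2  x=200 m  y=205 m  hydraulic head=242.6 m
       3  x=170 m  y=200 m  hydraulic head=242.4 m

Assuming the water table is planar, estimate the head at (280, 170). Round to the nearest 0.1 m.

Differences from 1: to 2 (Δx, Δy, Δh) = (120, 90, +0.3); to 3 = (90, 85, +0.1).
Determinant of the coordinate differences = 120·85 − 90·90 = 2100.
∂h/∂x = [(+0.3)·85 − (+0.1)·90] / 2100 = +0.007857
∂h/∂y = [120·(+0.1) − 90·(+0.3)] / 2100 = -0.007143
h(280, 170) = 242.3 + (+0.007857)·(200) + (-0.007143)·(55) = 242.3 +1.571 -0.393 = 243.479 m.

243.5 m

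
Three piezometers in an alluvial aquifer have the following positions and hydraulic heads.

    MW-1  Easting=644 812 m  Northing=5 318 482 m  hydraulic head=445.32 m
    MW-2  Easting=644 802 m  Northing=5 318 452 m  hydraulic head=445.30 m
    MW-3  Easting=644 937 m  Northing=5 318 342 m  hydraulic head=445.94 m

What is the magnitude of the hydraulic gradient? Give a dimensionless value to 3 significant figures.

0.00422

With h = a·x + b·y + c and MW-1 as origin, the differences give:
  (-10)·a + (-30)·b = -0.02
  125·a + (-140)·b = +0.62
Eliminate b (×(-140) and ×(-30), subtract): 5150·a = 21.400 → a = ∂h/∂x = +0.004155
Back-substitute: b = ∂h/∂y = -0.0007184.
|∇h| = √(0.004155² + -0.0007184²) = 0.004217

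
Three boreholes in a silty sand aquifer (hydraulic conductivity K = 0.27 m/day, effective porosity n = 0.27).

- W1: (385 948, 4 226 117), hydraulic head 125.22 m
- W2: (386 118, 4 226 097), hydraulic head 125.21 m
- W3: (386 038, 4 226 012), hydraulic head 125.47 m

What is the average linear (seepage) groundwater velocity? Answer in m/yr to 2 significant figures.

Taking W1 as reference: W2−W1 = (170, -20, -0.01); W3−W1 = (90, -105, +0.25).
Determinant of the coordinate differences = 170·(-105) − 90·(-20) = -16050.
∂h/∂x = [(-0.01)·(-105) − (+0.25)·(-20)] / -16050 = -0.0003769
∂h/∂y = [170·(+0.25) − 90·(-0.01)] / -16050 = -0.002704
|∇h| = √(-0.0003769² + -0.002704²) = 0.00273
Seepage velocity v = K·i/n = 0.27 × 0.00273 / 0.27 = 0.00273 m/day = 0.9971 m/yr.

1.00 m/yr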